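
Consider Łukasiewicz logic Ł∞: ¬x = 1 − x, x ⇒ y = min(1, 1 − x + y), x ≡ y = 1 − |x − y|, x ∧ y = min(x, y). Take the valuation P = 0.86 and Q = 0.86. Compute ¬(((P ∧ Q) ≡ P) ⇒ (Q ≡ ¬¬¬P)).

P ∧ Q = min(0.86, 0.86) = 0.86
(P ∧ Q) ≡ P = 1 − |0.86 − 0.86| = 1 − 0.00 = 1.00
¬P = 1 − 0.86 = 0.14
¬¬P = 1 − 0.14 = 0.86
¬¬¬P = 1 − 0.86 = 0.14
Q ≡ ¬¬¬P = 1 − |0.86 − 0.14| = 1 − 0.72 = 0.28
((P ∧ Q) ≡ P) ⇒ (Q ≡ ¬¬¬P) = min(1, 1 − 1.00 + 0.28) = min(1, 0.28) = 0.28
¬(((P ∧ Q) ≡ P) ⇒ (Q ≡ ¬¬¬P)) = 1 − 0.28 = 0.72

0.72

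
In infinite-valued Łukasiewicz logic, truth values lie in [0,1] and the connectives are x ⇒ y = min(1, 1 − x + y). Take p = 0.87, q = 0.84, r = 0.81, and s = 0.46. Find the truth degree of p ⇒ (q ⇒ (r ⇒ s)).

0.94

r ⇒ s = min(1, 1 − 0.81 + 0.46) = min(1, 0.65) = 0.65
q ⇒ (r ⇒ s) = min(1, 1 − 0.84 + 0.65) = min(1, 0.81) = 0.81
p ⇒ (q ⇒ (r ⇒ s)) = min(1, 1 − 0.87 + 0.81) = min(1, 0.94) = 0.94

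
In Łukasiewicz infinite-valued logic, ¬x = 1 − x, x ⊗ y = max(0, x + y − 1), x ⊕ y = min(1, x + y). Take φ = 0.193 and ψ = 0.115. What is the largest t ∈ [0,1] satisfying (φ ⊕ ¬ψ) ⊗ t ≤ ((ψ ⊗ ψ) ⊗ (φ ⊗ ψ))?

0.000

¬ψ = 1 − 0.115 = 0.885
φ ⊕ ¬ψ = min(1, 0.193 + 0.885) = min(1, 1.078) = 1.000
So the left factor is φ ⊕ ¬ψ = 1.000.
ψ ⊗ ψ = max(0, 0.115 + 0.115 − 1) = max(0, -0.770) = 0.000
φ ⊗ ψ = max(0, 0.193 + 0.115 − 1) = max(0, -0.692) = 0.000
(ψ ⊗ ψ) ⊗ (φ ⊗ ψ) = max(0, 0.000 + 0.000 − 1) = max(0, -1.000) = 0.000
So the right-hand bound is (ψ ⊗ ψ) ⊗ (φ ⊗ ψ) = 0.000.
The residuum of the Łukasiewicz t-norm gives the supremum: min(1, 1 − 1.000 + 0.000).
1 − 1.000 + 0.000 = 0.000, so t = min(1, 0.000) = 0.000.
Check: 1.000 ⊗ 0.000 = max(0, 0.000) = 0.000 ≤ 0.000.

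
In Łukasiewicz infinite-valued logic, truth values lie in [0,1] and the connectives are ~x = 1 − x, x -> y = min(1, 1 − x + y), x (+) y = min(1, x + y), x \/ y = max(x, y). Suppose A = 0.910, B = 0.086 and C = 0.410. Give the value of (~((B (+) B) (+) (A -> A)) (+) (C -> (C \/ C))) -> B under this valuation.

B (+) B = min(1, 0.086 + 0.086) = min(1, 0.172) = 0.172
A -> A = min(1, 1 − 0.910 + 0.910) = min(1, 1.000) = 1.000
(B (+) B) (+) (A -> A) = min(1, 0.172 + 1.000) = min(1, 1.172) = 1.000
~((B (+) B) (+) (A -> A)) = 1 − 1.000 = 0.000
C \/ C = max(0.410, 0.410) = 0.410
C -> (C \/ C) = min(1, 1 − 0.410 + 0.410) = min(1, 1.000) = 1.000
~((B (+) B) (+) (A -> A)) (+) (C -> (C \/ C)) = min(1, 0.000 + 1.000) = min(1, 1.000) = 1.000
(~((B (+) B) (+) (A -> A)) (+) (C -> (C \/ C))) -> B = min(1, 1 − 1.000 + 0.086) = min(1, 0.086) = 0.086

0.086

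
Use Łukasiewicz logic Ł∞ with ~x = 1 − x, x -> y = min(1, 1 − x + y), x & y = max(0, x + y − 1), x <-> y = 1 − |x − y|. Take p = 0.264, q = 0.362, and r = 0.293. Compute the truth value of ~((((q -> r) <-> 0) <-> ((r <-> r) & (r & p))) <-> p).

q -> r = min(1, 1 − 0.362 + 0.293) = min(1, 0.931) = 0.931
(q -> r) <-> 0 = 1 − |0.931 − 0.000| = 1 − 0.931 = 0.069
r <-> r = 1 − |0.293 − 0.293| = 1 − 0.000 = 1.000
r & p = max(0, 0.293 + 0.264 − 1) = max(0, -0.443) = 0.000
(r <-> r) & (r & p) = max(0, 1.000 + 0.000 − 1) = max(0, 0.000) = 0.000
((q -> r) <-> 0) <-> ((r <-> r) & (r & p)) = 1 − |0.069 − 0.000| = 1 − 0.069 = 0.931
(((q -> r) <-> 0) <-> ((r <-> r) & (r & p))) <-> p = 1 − |0.931 − 0.264| = 1 − 0.667 = 0.333
~((((q -> r) <-> 0) <-> ((r <-> r) & (r & p))) <-> p) = 1 − 0.333 = 0.667

0.667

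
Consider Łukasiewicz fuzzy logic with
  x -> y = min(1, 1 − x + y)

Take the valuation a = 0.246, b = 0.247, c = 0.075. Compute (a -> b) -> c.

a -> b = min(1, 1 − 0.246 + 0.247) = min(1, 1.001) = 1.000
(a -> b) -> c = min(1, 1 − 1.000 + 0.075) = min(1, 0.075) = 0.075

0.075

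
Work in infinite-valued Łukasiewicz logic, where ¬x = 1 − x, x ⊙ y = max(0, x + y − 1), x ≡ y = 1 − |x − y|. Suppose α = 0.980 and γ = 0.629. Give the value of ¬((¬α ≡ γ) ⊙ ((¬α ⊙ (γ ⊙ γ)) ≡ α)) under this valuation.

¬α = 1 − 0.980 = 0.020
¬α ≡ γ = 1 − |0.020 − 0.629| = 1 − 0.609 = 0.391
γ ⊙ γ = max(0, 0.629 + 0.629 − 1) = max(0, 0.258) = 0.258
¬α ⊙ (γ ⊙ γ) = max(0, 0.020 + 0.258 − 1) = max(0, -0.722) = 0.000
(¬α ⊙ (γ ⊙ γ)) ≡ α = 1 − |0.000 − 0.980| = 1 − 0.980 = 0.020
(¬α ≡ γ) ⊙ ((¬α ⊙ (γ ⊙ γ)) ≡ α) = max(0, 0.391 + 0.020 − 1) = max(0, -0.589) = 0.000
¬((¬α ≡ γ) ⊙ ((¬α ⊙ (γ ⊙ γ)) ≡ α)) = 1 − 0.000 = 1.000

1.000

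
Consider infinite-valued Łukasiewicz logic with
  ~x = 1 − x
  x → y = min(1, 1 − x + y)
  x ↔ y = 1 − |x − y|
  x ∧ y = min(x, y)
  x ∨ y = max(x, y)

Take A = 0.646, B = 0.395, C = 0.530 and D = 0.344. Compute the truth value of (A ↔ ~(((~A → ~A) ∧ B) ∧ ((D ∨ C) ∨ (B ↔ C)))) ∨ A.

~A = 1 − 0.646 = 0.354
~A → ~A = min(1, 1 − 0.354 + 0.354) = min(1, 1.000) = 1.000
(~A → ~A) ∧ B = min(1.000, 0.395) = 0.395
D ∨ C = max(0.344, 0.530) = 0.530
B ↔ C = 1 − |0.395 − 0.530| = 1 − 0.135 = 0.865
(D ∨ C) ∨ (B ↔ C) = max(0.530, 0.865) = 0.865
((~A → ~A) ∧ B) ∧ ((D ∨ C) ∨ (B ↔ C)) = min(0.395, 0.865) = 0.395
~(((~A → ~A) ∧ B) ∧ ((D ∨ C) ∨ (B ↔ C))) = 1 − 0.395 = 0.605
A ↔ ~(((~A → ~A) ∧ B) ∧ ((D ∨ C) ∨ (B ↔ C))) = 1 − |0.646 − 0.605| = 1 − 0.041 = 0.959
(A ↔ ~(((~A → ~A) ∧ B) ∧ ((D ∨ C) ∨ (B ↔ C)))) ∨ A = max(0.959, 0.646) = 0.959

0.959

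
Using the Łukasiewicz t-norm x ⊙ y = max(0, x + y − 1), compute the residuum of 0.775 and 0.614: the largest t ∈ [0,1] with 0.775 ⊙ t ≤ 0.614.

0.839

The residuum of the Łukasiewicz t-norm gives the supremum: min(1, 1 − 0.775 + 0.614).
1 − 0.775 + 0.614 = 0.839, so t = min(1, 0.839) = 0.839.
Check: 0.775 ⊙ 0.839 = max(0, 0.614) = 0.614 ≤ 0.614.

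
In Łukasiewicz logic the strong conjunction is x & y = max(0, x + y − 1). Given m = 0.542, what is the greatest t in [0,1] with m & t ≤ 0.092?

0.550

The residuum of the Łukasiewicz t-norm gives the supremum: min(1, 1 − 0.542 + 0.092).
1 − 0.542 + 0.092 = 0.550, so t = min(1, 0.550) = 0.550.
Check: 0.542 & 0.550 = max(0, 0.092) = 0.092 ≤ 0.092.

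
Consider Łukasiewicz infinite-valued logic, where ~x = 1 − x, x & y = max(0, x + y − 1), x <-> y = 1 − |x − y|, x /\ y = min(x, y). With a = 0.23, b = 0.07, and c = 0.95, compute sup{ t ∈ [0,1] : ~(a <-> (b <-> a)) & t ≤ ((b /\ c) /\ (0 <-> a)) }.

0.46

b <-> a = 1 − |0.07 − 0.23| = 1 − 0.16 = 0.84
a <-> (b <-> a) = 1 − |0.23 − 0.84| = 1 − 0.61 = 0.39
~(a <-> (b <-> a)) = 1 − 0.39 = 0.61
So the left factor is ~(a <-> (b <-> a)) = 0.61.
b /\ c = min(0.07, 0.95) = 0.07
0 <-> a = 1 − |0.00 − 0.23| = 1 − 0.23 = 0.77
(b /\ c) /\ (0 <-> a) = min(0.07, 0.77) = 0.07
So the right-hand bound is (b /\ c) /\ (0 <-> a) = 0.07.
The residuum of the Łukasiewicz t-norm gives the supremum: min(1, 1 − 0.61 + 0.07).
1 − 0.61 + 0.07 = 0.46, so t = min(1, 0.46) = 0.46.
Check: 0.61 & 0.46 = max(0, 0.07) = 0.07 ≤ 0.07.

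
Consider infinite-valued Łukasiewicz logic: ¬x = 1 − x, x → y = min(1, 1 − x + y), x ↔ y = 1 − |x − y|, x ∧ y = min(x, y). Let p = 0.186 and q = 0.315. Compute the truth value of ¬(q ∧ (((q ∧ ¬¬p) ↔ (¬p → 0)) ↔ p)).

¬p = 1 − 0.186 = 0.814
¬¬p = 1 − 0.814 = 0.186
q ∧ ¬¬p = min(0.315, 0.186) = 0.186
¬p → 0 = min(1, 1 − 0.814 + 0.000) = min(1, 0.186) = 0.186
(q ∧ ¬¬p) ↔ (¬p → 0) = 1 − |0.186 − 0.186| = 1 − 0.000 = 1.000
((q ∧ ¬¬p) ↔ (¬p → 0)) ↔ p = 1 − |1.000 − 0.186| = 1 − 0.814 = 0.186
q ∧ (((q ∧ ¬¬p) ↔ (¬p → 0)) ↔ p) = min(0.315, 0.186) = 0.186
¬(q ∧ (((q ∧ ¬¬p) ↔ (¬p → 0)) ↔ p)) = 1 − 0.186 = 0.814

0.814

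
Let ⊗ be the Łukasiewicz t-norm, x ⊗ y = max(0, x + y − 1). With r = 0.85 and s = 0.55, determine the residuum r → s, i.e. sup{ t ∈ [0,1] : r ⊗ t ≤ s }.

The residuum of the Łukasiewicz t-norm gives the supremum: min(1, 1 − 0.85 + 0.55).
1 − 0.85 + 0.55 = 0.70, so t = min(1, 0.70) = 0.70.
Check: 0.85 ⊗ 0.70 = max(0, 0.55) = 0.55 ≤ 0.55.

0.70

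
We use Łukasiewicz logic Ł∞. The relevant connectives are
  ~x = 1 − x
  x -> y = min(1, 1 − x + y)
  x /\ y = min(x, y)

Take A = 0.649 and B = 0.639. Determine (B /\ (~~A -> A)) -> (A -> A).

~A = 1 − 0.649 = 0.351
~~A = 1 − 0.351 = 0.649
~~A -> A = min(1, 1 − 0.649 + 0.649) = min(1, 1.000) = 1.000
B /\ (~~A -> A) = min(0.639, 1.000) = 0.639
A -> A = min(1, 1 − 0.649 + 0.649) = min(1, 1.000) = 1.000
(B /\ (~~A -> A)) -> (A -> A) = min(1, 1 − 0.639 + 1.000) = min(1, 1.361) = 1.000

1.000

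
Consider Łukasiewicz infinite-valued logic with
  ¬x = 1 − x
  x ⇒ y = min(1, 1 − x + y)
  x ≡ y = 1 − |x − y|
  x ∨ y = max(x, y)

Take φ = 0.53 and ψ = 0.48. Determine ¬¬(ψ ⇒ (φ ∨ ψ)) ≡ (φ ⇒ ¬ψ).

0.99

φ ∨ ψ = max(0.53, 0.48) = 0.53
ψ ⇒ (φ ∨ ψ) = min(1, 1 − 0.48 + 0.53) = min(1, 1.05) = 1.00
¬(ψ ⇒ (φ ∨ ψ)) = 1 − 1.00 = 0.00
¬¬(ψ ⇒ (φ ∨ ψ)) = 1 − 0.00 = 1.00
¬ψ = 1 − 0.48 = 0.52
φ ⇒ ¬ψ = min(1, 1 − 0.53 + 0.52) = min(1, 0.99) = 0.99
¬¬(ψ ⇒ (φ ∨ ψ)) ≡ (φ ⇒ ¬ψ) = 1 − |1.00 − 0.99| = 1 − 0.01 = 0.99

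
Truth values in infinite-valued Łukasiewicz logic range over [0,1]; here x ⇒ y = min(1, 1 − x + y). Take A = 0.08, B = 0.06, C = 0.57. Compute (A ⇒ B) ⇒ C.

0.59

A ⇒ B = min(1, 1 − 0.08 + 0.06) = min(1, 0.98) = 0.98
(A ⇒ B) ⇒ C = min(1, 1 − 0.98 + 0.57) = min(1, 0.59) = 0.59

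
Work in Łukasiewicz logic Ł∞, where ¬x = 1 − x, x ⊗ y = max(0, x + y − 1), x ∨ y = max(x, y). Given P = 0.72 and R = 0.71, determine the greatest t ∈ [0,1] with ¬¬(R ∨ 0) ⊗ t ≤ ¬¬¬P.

R ∨ 0 = max(0.71, 0.00) = 0.71
¬(R ∨ 0) = 1 − 0.71 = 0.29
¬¬(R ∨ 0) = 1 − 0.29 = 0.71
So the left factor is ¬¬(R ∨ 0) = 0.71.
¬P = 1 − 0.72 = 0.28
¬¬P = 1 − 0.28 = 0.72
¬¬¬P = 1 − 0.72 = 0.28
So the right-hand bound is ¬¬¬P = 0.28.
The residuum of the Łukasiewicz t-norm gives the supremum: min(1, 1 − 0.71 + 0.28).
1 − 0.71 + 0.28 = 0.57, so t = min(1, 0.57) = 0.57.
Check: 0.71 ⊗ 0.57 = max(0, 0.28) = 0.28 ≤ 0.28.

0.57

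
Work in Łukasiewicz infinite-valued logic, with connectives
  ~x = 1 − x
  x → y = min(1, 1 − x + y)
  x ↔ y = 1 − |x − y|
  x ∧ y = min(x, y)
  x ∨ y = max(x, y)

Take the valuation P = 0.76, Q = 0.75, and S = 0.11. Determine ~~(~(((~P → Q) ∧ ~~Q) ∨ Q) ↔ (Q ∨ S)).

0.50

~P = 1 − 0.76 = 0.24
~P → Q = min(1, 1 − 0.24 + 0.75) = min(1, 1.51) = 1.00
~Q = 1 − 0.75 = 0.25
~~Q = 1 − 0.25 = 0.75
(~P → Q) ∧ ~~Q = min(1.00, 0.75) = 0.75
((~P → Q) ∧ ~~Q) ∨ Q = max(0.75, 0.75) = 0.75
~(((~P → Q) ∧ ~~Q) ∨ Q) = 1 − 0.75 = 0.25
Q ∨ S = max(0.75, 0.11) = 0.75
~(((~P → Q) ∧ ~~Q) ∨ Q) ↔ (Q ∨ S) = 1 − |0.25 − 0.75| = 1 − 0.50 = 0.50
~(~(((~P → Q) ∧ ~~Q) ∨ Q) ↔ (Q ∨ S)) = 1 − 0.50 = 0.50
~~(~(((~P → Q) ∧ ~~Q) ∨ Q) ↔ (Q ∨ S)) = 1 − 0.50 = 0.50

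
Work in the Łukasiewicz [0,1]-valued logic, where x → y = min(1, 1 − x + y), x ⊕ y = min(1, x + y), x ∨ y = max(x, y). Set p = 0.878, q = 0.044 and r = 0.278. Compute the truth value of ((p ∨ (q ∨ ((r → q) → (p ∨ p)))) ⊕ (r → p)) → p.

r → q = min(1, 1 − 0.278 + 0.044) = min(1, 0.766) = 0.766
p ∨ p = max(0.878, 0.878) = 0.878
(r → q) → (p ∨ p) = min(1, 1 − 0.766 + 0.878) = min(1, 1.112) = 1.000
q ∨ ((r → q) → (p ∨ p)) = max(0.044, 1.000) = 1.000
p ∨ (q ∨ ((r → q) → (p ∨ p))) = max(0.878, 1.000) = 1.000
r → p = min(1, 1 − 0.278 + 0.878) = min(1, 1.600) = 1.000
(p ∨ (q ∨ ((r → q) → (p ∨ p)))) ⊕ (r → p) = min(1, 1.000 + 1.000) = min(1, 2.000) = 1.000
((p ∨ (q ∨ ((r → q) → (p ∨ p)))) ⊕ (r → p)) → p = min(1, 1 − 1.000 + 0.878) = min(1, 0.878) = 0.878

0.878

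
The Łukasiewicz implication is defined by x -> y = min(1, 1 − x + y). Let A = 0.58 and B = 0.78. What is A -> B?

A -> B = min(1, 1 − 0.58 + 0.78) = min(1, 1.20) = 1.00
For comparison, the Gödel implication (1 if x ≤ y else y) would give 1.00.

1.00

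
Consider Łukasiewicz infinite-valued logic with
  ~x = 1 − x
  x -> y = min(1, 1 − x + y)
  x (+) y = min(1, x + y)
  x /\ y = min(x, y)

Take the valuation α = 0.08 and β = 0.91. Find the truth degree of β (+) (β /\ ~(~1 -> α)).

0.91

~1 = 1 − 1.00 = 0.00
~1 -> α = min(1, 1 − 0.00 + 0.08) = min(1, 1.08) = 1.00
~(~1 -> α) = 1 − 1.00 = 0.00
β /\ ~(~1 -> α) = min(0.91, 0.00) = 0.00
β (+) (β /\ ~(~1 -> α)) = min(1, 0.91 + 0.00) = min(1, 0.91) = 0.91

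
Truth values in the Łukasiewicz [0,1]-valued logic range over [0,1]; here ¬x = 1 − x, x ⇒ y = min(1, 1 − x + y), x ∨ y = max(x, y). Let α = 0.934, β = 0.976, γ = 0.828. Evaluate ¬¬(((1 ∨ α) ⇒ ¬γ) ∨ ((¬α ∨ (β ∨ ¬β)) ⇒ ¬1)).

0.172

1 ∨ α = max(1.000, 0.934) = 1.000
¬γ = 1 − 0.828 = 0.172
(1 ∨ α) ⇒ ¬γ = min(1, 1 − 1.000 + 0.172) = min(1, 0.172) = 0.172
¬α = 1 − 0.934 = 0.066
¬β = 1 − 0.976 = 0.024
β ∨ ¬β = max(0.976, 0.024) = 0.976
¬α ∨ (β ∨ ¬β) = max(0.066, 0.976) = 0.976
¬1 = 1 − 1.000 = 0.000
(¬α ∨ (β ∨ ¬β)) ⇒ ¬1 = min(1, 1 − 0.976 + 0.000) = min(1, 0.024) = 0.024
((1 ∨ α) ⇒ ¬γ) ∨ ((¬α ∨ (β ∨ ¬β)) ⇒ ¬1) = max(0.172, 0.024) = 0.172
¬(((1 ∨ α) ⇒ ¬γ) ∨ ((¬α ∨ (β ∨ ¬β)) ⇒ ¬1)) = 1 − 0.172 = 0.828
¬¬(((1 ∨ α) ⇒ ¬γ) ∨ ((¬α ∨ (β ∨ ¬β)) ⇒ ¬1)) = 1 − 0.828 = 0.172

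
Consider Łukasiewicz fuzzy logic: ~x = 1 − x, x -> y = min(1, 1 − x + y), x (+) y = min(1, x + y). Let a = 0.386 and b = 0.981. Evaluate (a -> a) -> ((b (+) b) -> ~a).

0.614

a -> a = min(1, 1 − 0.386 + 0.386) = min(1, 1.000) = 1.000
b (+) b = min(1, 0.981 + 0.981) = min(1, 1.962) = 1.000
~a = 1 − 0.386 = 0.614
(b (+) b) -> ~a = min(1, 1 − 1.000 + 0.614) = min(1, 0.614) = 0.614
(a -> a) -> ((b (+) b) -> ~a) = min(1, 1 − 1.000 + 0.614) = min(1, 0.614) = 0.614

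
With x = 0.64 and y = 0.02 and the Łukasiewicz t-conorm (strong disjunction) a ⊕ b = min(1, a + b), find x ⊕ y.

0.66

x ⊕ y = min(1, 0.64 + 0.02) = min(1, 0.66) = 0.66
For comparison, the Gödel t-conorm max(a, b) would give 0.64.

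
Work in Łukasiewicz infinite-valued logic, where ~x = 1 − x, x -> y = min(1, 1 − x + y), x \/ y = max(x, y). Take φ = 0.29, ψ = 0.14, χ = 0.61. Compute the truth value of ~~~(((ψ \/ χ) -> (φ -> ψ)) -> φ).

0.71

ψ \/ χ = max(0.14, 0.61) = 0.61
φ -> ψ = min(1, 1 − 0.29 + 0.14) = min(1, 0.85) = 0.85
(ψ \/ χ) -> (φ -> ψ) = min(1, 1 − 0.61 + 0.85) = min(1, 1.24) = 1.00
((ψ \/ χ) -> (φ -> ψ)) -> φ = min(1, 1 − 1.00 + 0.29) = min(1, 0.29) = 0.29
~(((ψ \/ χ) -> (φ -> ψ)) -> φ) = 1 − 0.29 = 0.71
~~(((ψ \/ χ) -> (φ -> ψ)) -> φ) = 1 − 0.71 = 0.29
~~~(((ψ \/ χ) -> (φ -> ψ)) -> φ) = 1 − 0.29 = 0.71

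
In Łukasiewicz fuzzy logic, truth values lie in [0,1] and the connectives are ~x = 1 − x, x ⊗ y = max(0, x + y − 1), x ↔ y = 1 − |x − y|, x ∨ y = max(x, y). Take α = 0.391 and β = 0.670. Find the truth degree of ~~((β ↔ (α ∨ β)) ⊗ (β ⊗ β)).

α ∨ β = max(0.391, 0.670) = 0.670
β ↔ (α ∨ β) = 1 − |0.670 − 0.670| = 1 − 0.000 = 1.000
β ⊗ β = max(0, 0.670 + 0.670 − 1) = max(0, 0.340) = 0.340
(β ↔ (α ∨ β)) ⊗ (β ⊗ β) = max(0, 1.000 + 0.340 − 1) = max(0, 0.340) = 0.340
~((β ↔ (α ∨ β)) ⊗ (β ⊗ β)) = 1 − 0.340 = 0.660
~~((β ↔ (α ∨ β)) ⊗ (β ⊗ β)) = 1 − 0.660 = 0.340

0.340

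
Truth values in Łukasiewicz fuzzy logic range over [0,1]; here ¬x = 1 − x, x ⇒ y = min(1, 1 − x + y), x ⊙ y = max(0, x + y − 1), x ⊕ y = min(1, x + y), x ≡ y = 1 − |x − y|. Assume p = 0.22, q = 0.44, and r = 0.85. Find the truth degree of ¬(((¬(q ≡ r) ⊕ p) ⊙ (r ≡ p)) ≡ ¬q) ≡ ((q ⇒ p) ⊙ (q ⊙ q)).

0.44

q ≡ r = 1 − |0.44 − 0.85| = 1 − 0.41 = 0.59
¬(q ≡ r) = 1 − 0.59 = 0.41
¬(q ≡ r) ⊕ p = min(1, 0.41 + 0.22) = min(1, 0.63) = 0.63
r ≡ p = 1 − |0.85 − 0.22| = 1 − 0.63 = 0.37
(¬(q ≡ r) ⊕ p) ⊙ (r ≡ p) = max(0, 0.63 + 0.37 − 1) = max(0, 0.00) = 0.00
¬q = 1 − 0.44 = 0.56
((¬(q ≡ r) ⊕ p) ⊙ (r ≡ p)) ≡ ¬q = 1 − |0.00 − 0.56| = 1 − 0.56 = 0.44
¬(((¬(q ≡ r) ⊕ p) ⊙ (r ≡ p)) ≡ ¬q) = 1 − 0.44 = 0.56
q ⇒ p = min(1, 1 − 0.44 + 0.22) = min(1, 0.78) = 0.78
q ⊙ q = max(0, 0.44 + 0.44 − 1) = max(0, -0.12) = 0.00
(q ⇒ p) ⊙ (q ⊙ q) = max(0, 0.78 + 0.00 − 1) = max(0, -0.22) = 0.00
¬(((¬(q ≡ r) ⊕ p) ⊙ (r ≡ p)) ≡ ¬q) ≡ ((q ⇒ p) ⊙ (q ⊙ q)) = 1 − |0.56 − 0.00| = 1 − 0.56 = 0.44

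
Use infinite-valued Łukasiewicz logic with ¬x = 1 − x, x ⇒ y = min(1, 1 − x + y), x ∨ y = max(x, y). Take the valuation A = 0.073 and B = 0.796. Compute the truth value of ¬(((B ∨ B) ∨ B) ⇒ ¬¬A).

B ∨ B = max(0.796, 0.796) = 0.796
(B ∨ B) ∨ B = max(0.796, 0.796) = 0.796
¬A = 1 − 0.073 = 0.927
¬¬A = 1 − 0.927 = 0.073
((B ∨ B) ∨ B) ⇒ ¬¬A = min(1, 1 − 0.796 + 0.073) = min(1, 0.277) = 0.277
¬(((B ∨ B) ∨ B) ⇒ ¬¬A) = 1 − 0.277 = 0.723

0.723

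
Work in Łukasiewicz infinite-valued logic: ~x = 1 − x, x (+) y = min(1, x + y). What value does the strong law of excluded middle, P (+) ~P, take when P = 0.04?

~P = 1 − 0.04 = 0.96
P (+) ~P = min(1, 0.04 + 0.96) = min(1, 1.00) = 1.00
(As expected: always 1 in Ł∞ since a ⊕ (1−a) = 1.)

1.00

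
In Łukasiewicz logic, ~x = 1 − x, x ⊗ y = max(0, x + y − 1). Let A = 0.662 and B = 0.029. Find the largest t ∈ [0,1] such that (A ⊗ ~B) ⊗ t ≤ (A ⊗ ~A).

~B = 1 − 0.029 = 0.971
A ⊗ ~B = max(0, 0.662 + 0.971 − 1) = max(0, 0.633) = 0.633
So the left factor is A ⊗ ~B = 0.633.
~A = 1 − 0.662 = 0.338
A ⊗ ~A = max(0, 0.662 + 0.338 − 1) = max(0, 0.000) = 0.000
So the right-hand bound is A ⊗ ~A = 0.000.
The residuum of the Łukasiewicz t-norm gives the supremum: min(1, 1 − 0.633 + 0.000).
1 − 0.633 + 0.000 = 0.367, so t = min(1, 0.367) = 0.367.
Check: 0.633 ⊗ 0.367 = max(0, 0.000) = 0.000 ≤ 0.000.

0.367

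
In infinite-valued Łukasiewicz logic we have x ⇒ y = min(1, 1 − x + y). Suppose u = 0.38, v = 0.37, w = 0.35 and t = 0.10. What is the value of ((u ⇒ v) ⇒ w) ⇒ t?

u ⇒ v = min(1, 1 − 0.38 + 0.37) = min(1, 0.99) = 0.99
(u ⇒ v) ⇒ w = min(1, 1 − 0.99 + 0.35) = min(1, 0.36) = 0.36
((u ⇒ v) ⇒ w) ⇒ t = min(1, 1 − 0.36 + 0.10) = min(1, 0.74) = 0.74

0.74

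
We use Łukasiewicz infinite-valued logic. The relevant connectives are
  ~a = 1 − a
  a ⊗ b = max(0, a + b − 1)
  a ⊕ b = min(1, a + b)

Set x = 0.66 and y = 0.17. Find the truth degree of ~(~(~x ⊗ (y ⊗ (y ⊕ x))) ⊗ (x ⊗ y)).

~x = 1 − 0.66 = 0.34
y ⊕ x = min(1, 0.17 + 0.66) = min(1, 0.83) = 0.83
y ⊗ (y ⊕ x) = max(0, 0.17 + 0.83 − 1) = max(0, 0.00) = 0.00
~x ⊗ (y ⊗ (y ⊕ x)) = max(0, 0.34 + 0.00 − 1) = max(0, -0.66) = 0.00
~(~x ⊗ (y ⊗ (y ⊕ x))) = 1 − 0.00 = 1.00
x ⊗ y = max(0, 0.66 + 0.17 − 1) = max(0, -0.17) = 0.00
~(~x ⊗ (y ⊗ (y ⊕ x))) ⊗ (x ⊗ y) = max(0, 1.00 + 0.00 − 1) = max(0, 0.00) = 0.00
~(~(~x ⊗ (y ⊗ (y ⊕ x))) ⊗ (x ⊗ y)) = 1 − 0.00 = 1.00

1.00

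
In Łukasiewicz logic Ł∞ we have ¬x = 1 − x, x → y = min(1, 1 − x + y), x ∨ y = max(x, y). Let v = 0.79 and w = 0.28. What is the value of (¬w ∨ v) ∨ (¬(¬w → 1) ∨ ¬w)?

¬w = 1 − 0.28 = 0.72
¬w ∨ v = max(0.72, 0.79) = 0.79
¬w → 1 = min(1, 1 − 0.72 + 1.00) = min(1, 1.28) = 1.00
¬(¬w → 1) = 1 − 1.00 = 0.00
¬(¬w → 1) ∨ ¬w = max(0.00, 0.72) = 0.72
(¬w ∨ v) ∨ (¬(¬w → 1) ∨ ¬w) = max(0.79, 0.72) = 0.79

0.79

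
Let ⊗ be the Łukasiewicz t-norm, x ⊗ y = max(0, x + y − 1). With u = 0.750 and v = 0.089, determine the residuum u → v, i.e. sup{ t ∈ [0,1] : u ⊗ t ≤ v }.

The residuum of the Łukasiewicz t-norm gives the supremum: min(1, 1 − 0.750 + 0.089).
1 − 0.750 + 0.089 = 0.339, so t = min(1, 0.339) = 0.339.
Check: 0.750 ⊗ 0.339 = max(0, 0.089) = 0.089 ≤ 0.089.

0.339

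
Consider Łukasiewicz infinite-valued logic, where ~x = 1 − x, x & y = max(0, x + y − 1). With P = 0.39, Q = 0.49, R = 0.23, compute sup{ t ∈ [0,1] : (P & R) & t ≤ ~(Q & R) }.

1.00

P & R = max(0, 0.39 + 0.23 − 1) = max(0, -0.38) = 0.00
So the left factor is P & R = 0.00.
Q & R = max(0, 0.49 + 0.23 − 1) = max(0, -0.28) = 0.00
~(Q & R) = 1 − 0.00 = 1.00
So the right-hand bound is ~(Q & R) = 1.00.
The residuum of the Łukasiewicz t-norm gives the supremum: min(1, 1 − 0.00 + 1.00).
1 − 0.00 + 1.00 = 2.00, so t = min(1, 2.00) = 1.00.
Check: 0.00 & 1.00 = max(0, 0.00) = 0.00 ≤ 1.00.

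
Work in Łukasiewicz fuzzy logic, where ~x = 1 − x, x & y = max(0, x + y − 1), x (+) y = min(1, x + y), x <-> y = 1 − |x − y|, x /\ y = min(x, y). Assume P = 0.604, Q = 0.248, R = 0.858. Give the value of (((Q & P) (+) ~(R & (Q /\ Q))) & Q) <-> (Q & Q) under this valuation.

Q & P = max(0, 0.248 + 0.604 − 1) = max(0, -0.148) = 0.000
Q /\ Q = min(0.248, 0.248) = 0.248
R & (Q /\ Q) = max(0, 0.858 + 0.248 − 1) = max(0, 0.106) = 0.106
~(R & (Q /\ Q)) = 1 − 0.106 = 0.894
(Q & P) (+) ~(R & (Q /\ Q)) = min(1, 0.000 + 0.894) = min(1, 0.894) = 0.894
((Q & P) (+) ~(R & (Q /\ Q))) & Q = max(0, 0.894 + 0.248 − 1) = max(0, 0.142) = 0.142
Q & Q = max(0, 0.248 + 0.248 − 1) = max(0, -0.504) = 0.000
(((Q & P) (+) ~(R & (Q /\ Q))) & Q) <-> (Q & Q) = 1 − |0.142 − 0.000| = 1 − 0.142 = 0.858

0.858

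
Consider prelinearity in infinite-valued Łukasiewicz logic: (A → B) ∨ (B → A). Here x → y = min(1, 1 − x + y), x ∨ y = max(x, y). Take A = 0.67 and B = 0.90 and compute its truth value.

1.00

A → B = min(1, 1 − 0.67 + 0.90) = min(1, 1.23) = 1.00
B → A = min(1, 1 − 0.90 + 0.67) = min(1, 0.77) = 0.77
(A → B) ∨ (B → A) = max(1.00, 0.77) = 1.00
(As expected: a Ł∞-tautology — holds in every MV-chain.)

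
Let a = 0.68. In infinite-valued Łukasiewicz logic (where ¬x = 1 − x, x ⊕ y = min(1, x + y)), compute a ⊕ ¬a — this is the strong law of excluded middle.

¬a = 1 − 0.68 = 0.32
a ⊕ ¬a = min(1, 0.68 + 0.32) = min(1, 1.00) = 1.00
(As expected: always 1 in Ł∞ since a ⊕ (1−a) = 1.)

1.00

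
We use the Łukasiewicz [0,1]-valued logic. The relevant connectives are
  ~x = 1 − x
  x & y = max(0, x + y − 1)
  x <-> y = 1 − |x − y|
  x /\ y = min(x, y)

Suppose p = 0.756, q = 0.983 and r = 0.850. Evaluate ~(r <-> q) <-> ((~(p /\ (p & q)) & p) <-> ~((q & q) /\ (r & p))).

0.510

r <-> q = 1 − |0.850 − 0.983| = 1 − 0.133 = 0.867
~(r <-> q) = 1 − 0.867 = 0.133
p & q = max(0, 0.756 + 0.983 − 1) = max(0, 0.739) = 0.739
p /\ (p & q) = min(0.756, 0.739) = 0.739
~(p /\ (p & q)) = 1 − 0.739 = 0.261
~(p /\ (p & q)) & p = max(0, 0.261 + 0.756 − 1) = max(0, 0.017) = 0.017
q & q = max(0, 0.983 + 0.983 − 1) = max(0, 0.966) = 0.966
r & p = max(0, 0.850 + 0.756 − 1) = max(0, 0.606) = 0.606
(q & q) /\ (r & p) = min(0.966, 0.606) = 0.606
~((q & q) /\ (r & p)) = 1 − 0.606 = 0.394
(~(p /\ (p & q)) & p) <-> ~((q & q) /\ (r & p)) = 1 − |0.017 − 0.394| = 1 − 0.377 = 0.623
~(r <-> q) <-> ((~(p /\ (p & q)) & p) <-> ~((q & q) /\ (r & p))) = 1 − |0.133 − 0.623| = 1 − 0.490 = 0.510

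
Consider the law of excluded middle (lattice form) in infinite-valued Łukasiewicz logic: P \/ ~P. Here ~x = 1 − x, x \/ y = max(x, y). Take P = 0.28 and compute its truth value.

0.72

~P = 1 − 0.28 = 0.72
P \/ ~P = max(0.28, 0.72) = 0.72
(The value 0.72 < 1 shows this instance is not satisfied; not a Ł∞-tautology — its value is max(a, 1−a).)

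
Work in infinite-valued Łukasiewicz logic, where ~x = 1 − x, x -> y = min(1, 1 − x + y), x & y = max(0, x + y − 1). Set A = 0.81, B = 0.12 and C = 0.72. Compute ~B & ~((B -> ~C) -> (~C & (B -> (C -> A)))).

0.60

~B = 1 − 0.12 = 0.88
~C = 1 − 0.72 = 0.28
B -> ~C = min(1, 1 − 0.12 + 0.28) = min(1, 1.16) = 1.00
C -> A = min(1, 1 − 0.72 + 0.81) = min(1, 1.09) = 1.00
B -> (C -> A) = min(1, 1 − 0.12 + 1.00) = min(1, 1.88) = 1.00
~C & (B -> (C -> A)) = max(0, 0.28 + 1.00 − 1) = max(0, 0.28) = 0.28
(B -> ~C) -> (~C & (B -> (C -> A))) = min(1, 1 − 1.00 + 0.28) = min(1, 0.28) = 0.28
~((B -> ~C) -> (~C & (B -> (C -> A)))) = 1 − 0.28 = 0.72
~B & ~((B -> ~C) -> (~C & (B -> (C -> A)))) = max(0, 0.88 + 0.72 − 1) = max(0, 0.60) = 0.60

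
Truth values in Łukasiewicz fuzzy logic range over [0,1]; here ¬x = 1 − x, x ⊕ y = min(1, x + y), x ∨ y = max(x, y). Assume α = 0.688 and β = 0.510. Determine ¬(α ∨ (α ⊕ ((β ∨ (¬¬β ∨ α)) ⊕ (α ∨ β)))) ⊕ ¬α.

¬β = 1 − 0.510 = 0.490
¬¬β = 1 − 0.490 = 0.510
¬¬β ∨ α = max(0.510, 0.688) = 0.688
β ∨ (¬¬β ∨ α) = max(0.510, 0.688) = 0.688
α ∨ β = max(0.688, 0.510) = 0.688
(β ∨ (¬¬β ∨ α)) ⊕ (α ∨ β) = min(1, 0.688 + 0.688) = min(1, 1.376) = 1.000
α ⊕ ((β ∨ (¬¬β ∨ α)) ⊕ (α ∨ β)) = min(1, 0.688 + 1.000) = min(1, 1.688) = 1.000
α ∨ (α ⊕ ((β ∨ (¬¬β ∨ α)) ⊕ (α ∨ β))) = max(0.688, 1.000) = 1.000
¬(α ∨ (α ⊕ ((β ∨ (¬¬β ∨ α)) ⊕ (α ∨ β)))) = 1 − 1.000 = 0.000
¬α = 1 − 0.688 = 0.312
¬(α ∨ (α ⊕ ((β ∨ (¬¬β ∨ α)) ⊕ (α ∨ β)))) ⊕ ¬α = min(1, 0.000 + 0.312) = min(1, 0.312) = 0.312

0.312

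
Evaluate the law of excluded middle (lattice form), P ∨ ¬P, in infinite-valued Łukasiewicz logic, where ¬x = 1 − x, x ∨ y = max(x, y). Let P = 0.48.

¬P = 1 − 0.48 = 0.52
P ∨ ¬P = max(0.48, 0.52) = 0.52
(The value 0.52 < 1 shows this instance is not satisfied; not a Ł∞-tautology — its value is max(a, 1−a).)

0.52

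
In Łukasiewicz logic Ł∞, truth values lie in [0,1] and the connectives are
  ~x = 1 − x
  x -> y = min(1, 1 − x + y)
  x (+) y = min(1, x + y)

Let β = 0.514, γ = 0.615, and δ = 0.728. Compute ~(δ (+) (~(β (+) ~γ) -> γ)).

0.000

~γ = 1 − 0.615 = 0.385
β (+) ~γ = min(1, 0.514 + 0.385) = min(1, 0.899) = 0.899
~(β (+) ~γ) = 1 − 0.899 = 0.101
~(β (+) ~γ) -> γ = min(1, 1 − 0.101 + 0.615) = min(1, 1.514) = 1.000
δ (+) (~(β (+) ~γ) -> γ) = min(1, 0.728 + 1.000) = min(1, 1.728) = 1.000
~(δ (+) (~(β (+) ~γ) -> γ)) = 1 − 1.000 = 0.000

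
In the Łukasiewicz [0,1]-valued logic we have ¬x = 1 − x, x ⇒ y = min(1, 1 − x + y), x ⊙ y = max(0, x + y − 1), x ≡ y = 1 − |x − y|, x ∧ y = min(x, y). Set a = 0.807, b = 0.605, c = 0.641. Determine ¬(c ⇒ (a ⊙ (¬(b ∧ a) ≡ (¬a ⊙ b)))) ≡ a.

0.422

b ∧ a = min(0.605, 0.807) = 0.605
¬(b ∧ a) = 1 − 0.605 = 0.395
¬a = 1 − 0.807 = 0.193
¬a ⊙ b = max(0, 0.193 + 0.605 − 1) = max(0, -0.202) = 0.000
¬(b ∧ a) ≡ (¬a ⊙ b) = 1 − |0.395 − 0.000| = 1 − 0.395 = 0.605
a ⊙ (¬(b ∧ a) ≡ (¬a ⊙ b)) = max(0, 0.807 + 0.605 − 1) = max(0, 0.412) = 0.412
c ⇒ (a ⊙ (¬(b ∧ a) ≡ (¬a ⊙ b))) = min(1, 1 − 0.641 + 0.412) = min(1, 0.771) = 0.771
¬(c ⇒ (a ⊙ (¬(b ∧ a) ≡ (¬a ⊙ b)))) = 1 − 0.771 = 0.229
¬(c ⇒ (a ⊙ (¬(b ∧ a) ≡ (¬a ⊙ b)))) ≡ a = 1 − |0.229 − 0.807| = 1 − 0.578 = 0.422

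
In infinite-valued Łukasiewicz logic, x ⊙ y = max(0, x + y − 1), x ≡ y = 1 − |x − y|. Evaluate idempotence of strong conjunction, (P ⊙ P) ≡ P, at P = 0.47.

P ⊙ P = max(0, 0.47 + 0.47 − 1) = max(0, -0.06) = 0.00
(P ⊙ P) ≡ P = 1 − |0.00 − 0.47| = 1 − 0.47 = 0.53
(The value 0.53 < 1 shows this instance is not satisfied; fails in Ł∞ since a ⊗ a = max(0, 2a−1) ≠ a in general.)

0.53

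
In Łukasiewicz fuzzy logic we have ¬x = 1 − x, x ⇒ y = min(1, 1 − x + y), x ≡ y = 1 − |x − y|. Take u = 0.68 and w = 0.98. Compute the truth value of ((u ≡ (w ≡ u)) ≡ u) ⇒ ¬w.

w ≡ u = 1 − |0.98 − 0.68| = 1 − 0.30 = 0.70
u ≡ (w ≡ u) = 1 − |0.68 − 0.70| = 1 − 0.02 = 0.98
(u ≡ (w ≡ u)) ≡ u = 1 − |0.98 − 0.68| = 1 − 0.30 = 0.70
¬w = 1 − 0.98 = 0.02
((u ≡ (w ≡ u)) ≡ u) ⇒ ¬w = min(1, 1 − 0.70 + 0.02) = min(1, 0.32) = 0.32

0.32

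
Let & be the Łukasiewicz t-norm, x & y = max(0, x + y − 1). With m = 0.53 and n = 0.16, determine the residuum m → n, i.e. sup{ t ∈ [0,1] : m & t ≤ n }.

The residuum of the Łukasiewicz t-norm gives the supremum: min(1, 1 − 0.53 + 0.16).
1 − 0.53 + 0.16 = 0.63, so t = min(1, 0.63) = 0.63.
Check: 0.53 & 0.63 = max(0, 0.16) = 0.16 ≤ 0.16.

0.63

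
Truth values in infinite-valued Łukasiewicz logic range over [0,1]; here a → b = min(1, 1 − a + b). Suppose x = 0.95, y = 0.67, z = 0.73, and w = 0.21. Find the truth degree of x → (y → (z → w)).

0.86

z → w = min(1, 1 − 0.73 + 0.21) = min(1, 0.48) = 0.48
y → (z → w) = min(1, 1 − 0.67 + 0.48) = min(1, 0.81) = 0.81
x → (y → (z → w)) = min(1, 1 − 0.95 + 0.81) = min(1, 0.86) = 0.86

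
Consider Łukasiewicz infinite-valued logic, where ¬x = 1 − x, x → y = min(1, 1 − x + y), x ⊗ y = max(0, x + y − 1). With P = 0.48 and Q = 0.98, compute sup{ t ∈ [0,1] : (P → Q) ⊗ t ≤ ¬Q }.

P → Q = min(1, 1 − 0.48 + 0.98) = min(1, 1.50) = 1.00
So the left factor is P → Q = 1.00.
¬Q = 1 − 0.98 = 0.02
So the right-hand bound is ¬Q = 0.02.
The residuum of the Łukasiewicz t-norm gives the supremum: min(1, 1 − 1.00 + 0.02).
1 − 1.00 + 0.02 = 0.02, so t = min(1, 0.02) = 0.02.
Check: 1.00 ⊗ 0.02 = max(0, 0.02) = 0.02 ≤ 0.02.

0.02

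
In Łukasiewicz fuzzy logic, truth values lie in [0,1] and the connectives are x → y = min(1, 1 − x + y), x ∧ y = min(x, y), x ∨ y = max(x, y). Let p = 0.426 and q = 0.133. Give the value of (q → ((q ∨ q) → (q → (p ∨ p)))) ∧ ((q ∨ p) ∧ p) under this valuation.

0.426

q ∨ q = max(0.133, 0.133) = 0.133
p ∨ p = max(0.426, 0.426) = 0.426
q → (p ∨ p) = min(1, 1 − 0.133 + 0.426) = min(1, 1.293) = 1.000
(q ∨ q) → (q → (p ∨ p)) = min(1, 1 − 0.133 + 1.000) = min(1, 1.867) = 1.000
q → ((q ∨ q) → (q → (p ∨ p))) = min(1, 1 − 0.133 + 1.000) = min(1, 1.867) = 1.000
q ∨ p = max(0.133, 0.426) = 0.426
(q ∨ p) ∧ p = min(0.426, 0.426) = 0.426
(q → ((q ∨ q) → (q → (p ∨ p)))) ∧ ((q ∨ p) ∧ p) = min(1.000, 0.426) = 0.426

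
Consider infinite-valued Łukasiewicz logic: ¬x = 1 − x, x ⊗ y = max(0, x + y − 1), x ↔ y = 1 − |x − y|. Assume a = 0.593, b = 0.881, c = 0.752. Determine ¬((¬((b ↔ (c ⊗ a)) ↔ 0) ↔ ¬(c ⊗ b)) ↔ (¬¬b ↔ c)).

c ⊗ a = max(0, 0.752 + 0.593 − 1) = max(0, 0.345) = 0.345
b ↔ (c ⊗ a) = 1 − |0.881 − 0.345| = 1 − 0.536 = 0.464
(b ↔ (c ⊗ a)) ↔ 0 = 1 − |0.464 − 0.000| = 1 − 0.464 = 0.536
¬((b ↔ (c ⊗ a)) ↔ 0) = 1 − 0.536 = 0.464
c ⊗ b = max(0, 0.752 + 0.881 − 1) = max(0, 0.633) = 0.633
¬(c ⊗ b) = 1 − 0.633 = 0.367
¬((b ↔ (c ⊗ a)) ↔ 0) ↔ ¬(c ⊗ b) = 1 − |0.464 − 0.367| = 1 − 0.097 = 0.903
¬b = 1 − 0.881 = 0.119
¬¬b = 1 − 0.119 = 0.881
¬¬b ↔ c = 1 − |0.881 − 0.752| = 1 − 0.129 = 0.871
(¬((b ↔ (c ⊗ a)) ↔ 0) ↔ ¬(c ⊗ b)) ↔ (¬¬b ↔ c) = 1 − |0.903 − 0.871| = 1 − 0.032 = 0.968
¬((¬((b ↔ (c ⊗ a)) ↔ 0) ↔ ¬(c ⊗ b)) ↔ (¬¬b ↔ c)) = 1 − 0.968 = 0.032

0.032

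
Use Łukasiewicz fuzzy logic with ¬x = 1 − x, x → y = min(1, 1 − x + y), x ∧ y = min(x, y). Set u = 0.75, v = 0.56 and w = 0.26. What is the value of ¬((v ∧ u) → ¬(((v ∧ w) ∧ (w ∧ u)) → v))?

v ∧ u = min(0.56, 0.75) = 0.56
v ∧ w = min(0.56, 0.26) = 0.26
w ∧ u = min(0.26, 0.75) = 0.26
(v ∧ w) ∧ (w ∧ u) = min(0.26, 0.26) = 0.26
((v ∧ w) ∧ (w ∧ u)) → v = min(1, 1 − 0.26 + 0.56) = min(1, 1.30) = 1.00
¬(((v ∧ w) ∧ (w ∧ u)) → v) = 1 − 1.00 = 0.00
(v ∧ u) → ¬(((v ∧ w) ∧ (w ∧ u)) → v) = min(1, 1 − 0.56 + 0.00) = min(1, 0.44) = 0.44
¬((v ∧ u) → ¬(((v ∧ w) ∧ (w ∧ u)) → v)) = 1 − 0.44 = 0.56

0.56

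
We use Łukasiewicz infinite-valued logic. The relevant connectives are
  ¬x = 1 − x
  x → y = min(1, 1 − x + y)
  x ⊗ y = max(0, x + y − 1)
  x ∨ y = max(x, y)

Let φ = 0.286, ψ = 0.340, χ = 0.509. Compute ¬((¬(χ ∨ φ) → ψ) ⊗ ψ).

χ ∨ φ = max(0.509, 0.286) = 0.509
¬(χ ∨ φ) = 1 − 0.509 = 0.491
¬(χ ∨ φ) → ψ = min(1, 1 − 0.491 + 0.340) = min(1, 0.849) = 0.849
(¬(χ ∨ φ) → ψ) ⊗ ψ = max(0, 0.849 + 0.340 − 1) = max(0, 0.189) = 0.189
¬((¬(χ ∨ φ) → ψ) ⊗ ψ) = 1 − 0.189 = 0.811

0.811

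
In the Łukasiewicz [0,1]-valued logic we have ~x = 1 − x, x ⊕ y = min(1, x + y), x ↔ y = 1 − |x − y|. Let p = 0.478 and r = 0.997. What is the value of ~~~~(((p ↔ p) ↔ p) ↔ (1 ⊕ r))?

0.478

p ↔ p = 1 − |0.478 − 0.478| = 1 − 0.000 = 1.000
(p ↔ p) ↔ p = 1 − |1.000 − 0.478| = 1 − 0.522 = 0.478
1 ⊕ r = min(1, 1.000 + 0.997) = min(1, 1.997) = 1.000
((p ↔ p) ↔ p) ↔ (1 ⊕ r) = 1 − |0.478 − 1.000| = 1 − 0.522 = 0.478
~(((p ↔ p) ↔ p) ↔ (1 ⊕ r)) = 1 − 0.478 = 0.522
~~(((p ↔ p) ↔ p) ↔ (1 ⊕ r)) = 1 − 0.522 = 0.478
~~~(((p ↔ p) ↔ p) ↔ (1 ⊕ r)) = 1 − 0.478 = 0.522
~~~~(((p ↔ p) ↔ p) ↔ (1 ⊕ r)) = 1 − 0.522 = 0.478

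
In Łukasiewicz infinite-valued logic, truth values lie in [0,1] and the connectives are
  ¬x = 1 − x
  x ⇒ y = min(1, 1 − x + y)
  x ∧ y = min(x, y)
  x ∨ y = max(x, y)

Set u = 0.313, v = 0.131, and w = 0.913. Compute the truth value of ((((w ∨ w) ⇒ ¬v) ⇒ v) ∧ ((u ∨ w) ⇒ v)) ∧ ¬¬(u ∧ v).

w ∨ w = max(0.913, 0.913) = 0.913
¬v = 1 − 0.131 = 0.869
(w ∨ w) ⇒ ¬v = min(1, 1 − 0.913 + 0.869) = min(1, 0.956) = 0.956
((w ∨ w) ⇒ ¬v) ⇒ v = min(1, 1 − 0.956 + 0.131) = min(1, 0.175) = 0.175
u ∨ w = max(0.313, 0.913) = 0.913
(u ∨ w) ⇒ v = min(1, 1 − 0.913 + 0.131) = min(1, 0.218) = 0.218
(((w ∨ w) ⇒ ¬v) ⇒ v) ∧ ((u ∨ w) ⇒ v) = min(0.175, 0.218) = 0.175
u ∧ v = min(0.313, 0.131) = 0.131
¬(u ∧ v) = 1 − 0.131 = 0.869
¬¬(u ∧ v) = 1 − 0.869 = 0.131
((((w ∨ w) ⇒ ¬v) ⇒ v) ∧ ((u ∨ w) ⇒ v)) ∧ ¬¬(u ∧ v) = min(0.175, 0.131) = 0.131

0.131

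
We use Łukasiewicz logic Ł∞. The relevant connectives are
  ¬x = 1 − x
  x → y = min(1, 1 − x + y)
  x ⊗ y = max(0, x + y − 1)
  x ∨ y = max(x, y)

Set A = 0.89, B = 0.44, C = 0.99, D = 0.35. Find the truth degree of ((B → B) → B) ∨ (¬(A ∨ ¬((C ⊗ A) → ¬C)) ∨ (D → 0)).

B → B = min(1, 1 − 0.44 + 0.44) = min(1, 1.00) = 1.00
(B → B) → B = min(1, 1 − 1.00 + 0.44) = min(1, 0.44) = 0.44
C ⊗ A = max(0, 0.99 + 0.89 − 1) = max(0, 0.88) = 0.88
¬C = 1 − 0.99 = 0.01
(C ⊗ A) → ¬C = min(1, 1 − 0.88 + 0.01) = min(1, 0.13) = 0.13
¬((C ⊗ A) → ¬C) = 1 − 0.13 = 0.87
A ∨ ¬((C ⊗ A) → ¬C) = max(0.89, 0.87) = 0.89
¬(A ∨ ¬((C ⊗ A) → ¬C)) = 1 − 0.89 = 0.11
D → 0 = min(1, 1 − 0.35 + 0.00) = min(1, 0.65) = 0.65
¬(A ∨ ¬((C ⊗ A) → ¬C)) ∨ (D → 0) = max(0.11, 0.65) = 0.65
((B → B) → B) ∨ (¬(A ∨ ¬((C ⊗ A) → ¬C)) ∨ (D → 0)) = max(0.44, 0.65) = 0.65

0.65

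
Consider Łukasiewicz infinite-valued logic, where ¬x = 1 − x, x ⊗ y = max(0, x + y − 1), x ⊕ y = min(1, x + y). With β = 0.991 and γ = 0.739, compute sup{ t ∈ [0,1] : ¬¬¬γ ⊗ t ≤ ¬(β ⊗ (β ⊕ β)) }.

0.748

¬γ = 1 − 0.739 = 0.261
¬¬γ = 1 − 0.261 = 0.739
¬¬¬γ = 1 − 0.739 = 0.261
So the left factor is ¬¬¬γ = 0.261.
β ⊕ β = min(1, 0.991 + 0.991) = min(1, 1.982) = 1.000
β ⊗ (β ⊕ β) = max(0, 0.991 + 1.000 − 1) = max(0, 0.991) = 0.991
¬(β ⊗ (β ⊕ β)) = 1 − 0.991 = 0.009
So the right-hand bound is ¬(β ⊗ (β ⊕ β)) = 0.009.
The residuum of the Łukasiewicz t-norm gives the supremum: min(1, 1 − 0.261 + 0.009).
1 − 0.261 + 0.009 = 0.748, so t = min(1, 0.748) = 0.748.
Check: 0.261 ⊗ 0.748 = max(0, 0.009) = 0.009 ≤ 0.009.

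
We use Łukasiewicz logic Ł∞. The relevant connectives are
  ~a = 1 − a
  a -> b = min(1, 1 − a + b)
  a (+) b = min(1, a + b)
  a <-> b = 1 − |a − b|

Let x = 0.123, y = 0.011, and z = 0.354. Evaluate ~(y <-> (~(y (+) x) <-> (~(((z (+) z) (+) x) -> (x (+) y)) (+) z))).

0.855

y (+) x = min(1, 0.011 + 0.123) = min(1, 0.134) = 0.134
~(y (+) x) = 1 − 0.134 = 0.866
z (+) z = min(1, 0.354 + 0.354) = min(1, 0.708) = 0.708
(z (+) z) (+) x = min(1, 0.708 + 0.123) = min(1, 0.831) = 0.831
x (+) y = min(1, 0.123 + 0.011) = min(1, 0.134) = 0.134
((z (+) z) (+) x) -> (x (+) y) = min(1, 1 − 0.831 + 0.134) = min(1, 0.303) = 0.303
~(((z (+) z) (+) x) -> (x (+) y)) = 1 − 0.303 = 0.697
~(((z (+) z) (+) x) -> (x (+) y)) (+) z = min(1, 0.697 + 0.354) = min(1, 1.051) = 1.000
~(y (+) x) <-> (~(((z (+) z) (+) x) -> (x (+) y)) (+) z) = 1 − |0.866 − 1.000| = 1 − 0.134 = 0.866
y <-> (~(y (+) x) <-> (~(((z (+) z) (+) x) -> (x (+) y)) (+) z)) = 1 − |0.011 − 0.866| = 1 − 0.855 = 0.145
~(y <-> (~(y (+) x) <-> (~(((z (+) z) (+) x) -> (x (+) y)) (+) z))) = 1 − 0.145 = 0.855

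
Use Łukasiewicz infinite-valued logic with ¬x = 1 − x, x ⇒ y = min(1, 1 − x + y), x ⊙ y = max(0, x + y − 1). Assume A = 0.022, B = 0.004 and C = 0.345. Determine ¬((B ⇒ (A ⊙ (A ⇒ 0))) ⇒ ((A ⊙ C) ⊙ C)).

0.996

A ⇒ 0 = min(1, 1 − 0.022 + 0.000) = min(1, 0.978) = 0.978
A ⊙ (A ⇒ 0) = max(0, 0.022 + 0.978 − 1) = max(0, 0.000) = 0.000
B ⇒ (A ⊙ (A ⇒ 0)) = min(1, 1 − 0.004 + 0.000) = min(1, 0.996) = 0.996
A ⊙ C = max(0, 0.022 + 0.345 − 1) = max(0, -0.633) = 0.000
(A ⊙ C) ⊙ C = max(0, 0.000 + 0.345 − 1) = max(0, -0.655) = 0.000
(B ⇒ (A ⊙ (A ⇒ 0))) ⇒ ((A ⊙ C) ⊙ C) = min(1, 1 − 0.996 + 0.000) = min(1, 0.004) = 0.004
¬((B ⇒ (A ⊙ (A ⇒ 0))) ⇒ ((A ⊙ C) ⊙ C)) = 1 − 0.004 = 0.996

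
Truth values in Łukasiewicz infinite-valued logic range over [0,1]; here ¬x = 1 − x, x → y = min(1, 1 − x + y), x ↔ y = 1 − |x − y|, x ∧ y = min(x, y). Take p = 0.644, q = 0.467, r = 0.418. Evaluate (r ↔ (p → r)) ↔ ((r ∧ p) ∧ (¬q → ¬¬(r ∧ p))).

0.774

p → r = min(1, 1 − 0.644 + 0.418) = min(1, 0.774) = 0.774
r ↔ (p → r) = 1 − |0.418 − 0.774| = 1 − 0.356 = 0.644
r ∧ p = min(0.418, 0.644) = 0.418
¬q = 1 − 0.467 = 0.533
¬(r ∧ p) = 1 − 0.418 = 0.582
¬¬(r ∧ p) = 1 − 0.582 = 0.418
¬q → ¬¬(r ∧ p) = min(1, 1 − 0.533 + 0.418) = min(1, 0.885) = 0.885
(r ∧ p) ∧ (¬q → ¬¬(r ∧ p)) = min(0.418, 0.885) = 0.418
(r ↔ (p → r)) ↔ ((r ∧ p) ∧ (¬q → ¬¬(r ∧ p))) = 1 − |0.644 − 0.418| = 1 − 0.226 = 0.774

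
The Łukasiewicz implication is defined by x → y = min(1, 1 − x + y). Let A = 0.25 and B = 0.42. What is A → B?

1.00

A → B = min(1, 1 − 0.25 + 0.42) = min(1, 1.17) = 1.00
For comparison, the Gödel implication (1 if x ≤ y else y) would give 1.00.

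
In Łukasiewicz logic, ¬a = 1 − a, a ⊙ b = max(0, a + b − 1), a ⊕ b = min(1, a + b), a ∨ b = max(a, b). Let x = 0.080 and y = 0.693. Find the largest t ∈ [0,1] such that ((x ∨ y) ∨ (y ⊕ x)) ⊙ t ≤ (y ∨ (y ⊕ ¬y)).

x ∨ y = max(0.080, 0.693) = 0.693
y ⊕ x = min(1, 0.693 + 0.080) = min(1, 0.773) = 0.773
(x ∨ y) ∨ (y ⊕ x) = max(0.693, 0.773) = 0.773
So the left factor is (x ∨ y) ∨ (y ⊕ x) = 0.773.
¬y = 1 − 0.693 = 0.307
y ⊕ ¬y = min(1, 0.693 + 0.307) = min(1, 1.000) = 1.000
y ∨ (y ⊕ ¬y) = max(0.693, 1.000) = 1.000
So the right-hand bound is y ∨ (y ⊕ ¬y) = 1.000.
The residuum of the Łukasiewicz t-norm gives the supremum: min(1, 1 − 0.773 + 1.000).
1 − 0.773 + 1.000 = 1.227, so t = min(1, 1.227) = 1.000.
Check: 0.773 ⊙ 1.000 = max(0, 0.773) = 0.773 ≤ 1.000.

1.000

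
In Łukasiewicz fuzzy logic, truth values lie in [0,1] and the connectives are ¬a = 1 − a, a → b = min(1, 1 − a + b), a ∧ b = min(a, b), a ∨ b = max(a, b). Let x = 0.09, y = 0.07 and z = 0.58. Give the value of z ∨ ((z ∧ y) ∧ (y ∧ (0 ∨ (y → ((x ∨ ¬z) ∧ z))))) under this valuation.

0.58

z ∧ y = min(0.58, 0.07) = 0.07
¬z = 1 − 0.58 = 0.42
x ∨ ¬z = max(0.09, 0.42) = 0.42
(x ∨ ¬z) ∧ z = min(0.42, 0.58) = 0.42
y → ((x ∨ ¬z) ∧ z) = min(1, 1 − 0.07 + 0.42) = min(1, 1.35) = 1.00
0 ∨ (y → ((x ∨ ¬z) ∧ z)) = max(0.00, 1.00) = 1.00
y ∧ (0 ∨ (y → ((x ∨ ¬z) ∧ z))) = min(0.07, 1.00) = 0.07
(z ∧ y) ∧ (y ∧ (0 ∨ (y → ((x ∨ ¬z) ∧ z)))) = min(0.07, 0.07) = 0.07
z ∨ ((z ∧ y) ∧ (y ∧ (0 ∨ (y → ((x ∨ ¬z) ∧ z))))) = max(0.58, 0.07) = 0.58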